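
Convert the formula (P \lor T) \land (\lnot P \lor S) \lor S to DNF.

(P \lor T) \land (\lnot P \lor S) \lor S
⇔ P \land \lnot P \lor P \land S \lor T \land \lnot P \lor T \land S \lor S   [distribute \land over \lor]
⇔ T \land \lnot P \lor S   [simplify]

T \land \lnot P \lor S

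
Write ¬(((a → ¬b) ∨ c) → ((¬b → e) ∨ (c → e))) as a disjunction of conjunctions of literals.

¬(((a → ¬b) ∨ c) → ((¬b → e) ∨ (c → e)))
≡ ¬(¬((a → ¬b) ∨ c) ∨ (¬b → e) ∨ (c → e))   (eliminate →)
≡ ¬(¬(¬a ∨ ¬b ∨ c) ∨ (¬b → e) ∨ (c → e))   (eliminate →)
≡ ¬(¬(¬a ∨ ¬b ∨ c) ∨ ¬¬b ∨ e ∨ (c → e))   (eliminate →)
≡ ¬(¬(¬a ∨ ¬b ∨ c) ∨ ¬¬b ∨ e ∨ ¬c ∨ e)   (eliminate →)
≡ ¬¬(¬a ∨ ¬b ∨ c) ∧ ¬¬¬b ∧ ¬e ∧ ¬¬c ∧ ¬e   (De Morgan)
≡ (¬a ∨ ¬b ∨ c) ∧ ¬¬¬b ∧ ¬e ∧ ¬¬c ∧ ¬e   (double negation)
≡ (¬a ∨ ¬b ∨ c) ∧ ¬b ∧ ¬e ∧ ¬¬c ∧ ¬e   (double negation)
≡ (¬a ∨ ¬b ∨ c) ∧ ¬b ∧ ¬e ∧ c ∧ ¬e   (double negation)
≡ (¬a ∧ ¬b ∧ ¬e ∧ c ∧ ¬e) ∨ (¬b ∧ ¬b ∧ ¬e ∧ c ∧ ¬e) ∨ (c ∧ ¬b ∧ ¬e ∧ c ∧ ¬e)   (distribute ∧ over ∨)
≡ ¬b ∧ ¬e ∧ c   (simplify)

¬b ∧ ¬e ∧ c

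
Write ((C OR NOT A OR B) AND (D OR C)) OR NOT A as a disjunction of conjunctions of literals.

((C OR NOT A OR B) AND (D OR C)) OR NOT A
⇔ (C AND D) OR (C AND C) OR (NOT A AND D) OR (NOT A AND C) OR (B AND D) OR (B AND C) OR NOT A
⇔ C OR (B AND D) OR NOT A

C OR (B AND D) OR NOT A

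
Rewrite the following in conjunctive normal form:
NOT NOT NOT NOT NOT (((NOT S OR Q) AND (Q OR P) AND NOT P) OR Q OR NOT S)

NOT NOT NOT NOT NOT (((NOT S OR Q) AND (Q OR P) AND NOT P) OR Q OR NOT S)
= NOT NOT NOT (((NOT S OR Q) AND (Q OR P) AND NOT P) OR Q OR NOT S)
= NOT (((NOT S OR Q) AND (Q OR P) AND NOT P) OR Q OR NOT S)
= NOT ((NOT S OR Q) AND (Q OR P) AND NOT P) AND NOT Q AND NOT NOT S
= (NOT (NOT S OR Q) OR NOT (Q OR P) OR NOT NOT P) AND NOT Q AND NOT NOT S
= ((NOT NOT S AND NOT Q) OR NOT (Q OR P) OR NOT NOT P) AND NOT Q AND NOT NOT S
= ((S AND NOT Q) OR NOT (Q OR P) OR NOT NOT P) AND NOT Q AND NOT NOT S
= ((S AND NOT Q) OR (NOT Q AND NOT P) OR NOT NOT P) AND NOT Q AND NOT NOT S
= ((S AND NOT Q) OR (NOT Q AND NOT P) OR P) AND NOT Q AND NOT NOT S
= ((S AND NOT Q) OR (NOT Q AND NOT P) OR P) AND NOT Q AND S
= (S OR NOT Q OR P) AND (S OR NOT P OR P) AND (NOT Q OR NOT Q OR P) AND (NOT Q OR NOT P OR P) AND NOT Q AND S
= NOT Q AND S

NOT Q AND S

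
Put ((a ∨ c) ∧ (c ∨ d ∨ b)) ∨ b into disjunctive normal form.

(a ∧ d) ∨ c ∨ b

((a ∨ c) ∧ (c ∨ d ∨ b)) ∨ b
≡ (a ∧ c) ∨ (a ∧ d) ∨ (a ∧ b) ∨ (c ∧ c) ∨ (c ∧ d) ∨ (c ∧ b) ∨ b
≡ (a ∧ d) ∨ c ∨ b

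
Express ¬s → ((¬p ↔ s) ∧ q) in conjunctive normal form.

¬s → ((¬p ↔ s) ∧ q)
= ¬¬s ∨ ((¬p ↔ s) ∧ q)   — eliminate →
= ¬¬s ∨ ((¬p → s) ∧ (s → ¬p) ∧ q)   — eliminate ↔
= ¬¬s ∨ ((¬¬p ∨ s) ∧ (s → ¬p) ∧ q)   — eliminate →
= ¬¬s ∨ ((¬¬p ∨ s) ∧ (¬s ∨ ¬p) ∧ q)   — eliminate →
= s ∨ ((¬¬p ∨ s) ∧ (¬s ∨ ¬p) ∧ q)   — double negation
= s ∨ ((p ∨ s) ∧ (¬s ∨ ¬p) ∧ q)   — double negation
= (s ∨ p ∨ s) ∧ (s ∨ ¬s ∨ ¬p) ∧ (s ∨ q)   — distribute ∨ over ∧
= (s ∨ p) ∧ (s ∨ q)   — simplify

(s ∨ p) ∧ (s ∨ q)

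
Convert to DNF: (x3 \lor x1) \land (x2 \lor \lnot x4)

(x3 \land x2) \lor (x3 \land \lnot x4) \lor (x1 \land x2) \lor (x1 \land \lnot x4)

(x3 \lor x1) \land (x2 \lor \lnot x4)
⇔ (x3 \land x2) \lor (x3 \land \lnot x4) \lor (x1 \land x2) \lor (x1 \land \lnot x4)   — distribute \land over \lor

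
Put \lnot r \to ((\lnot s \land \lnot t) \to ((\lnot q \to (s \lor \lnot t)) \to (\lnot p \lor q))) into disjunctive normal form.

r \lor s \lor t \lor \lnot p \lor q

\lnot r \to ((\lnot s \land \lnot t) \to ((\lnot q \to (s \lor \lnot t)) \to (\lnot p \lor q)))
≡ \lnot \lnot r \lor ((\lnot s \land \lnot t) \to ((\lnot q \to (s \lor \lnot t)) \to (\lnot p \lor q)))   [eliminate \to]
≡ \lnot \lnot r \lor \lnot (\lnot s \land \lnot t) \lor ((\lnot q \to (s \lor \lnot t)) \to (\lnot p \lor q))   [eliminate \to]
≡ \lnot \lnot r \lor \lnot (\lnot s \land \lnot t) \lor \lnot (\lnot q \to (s \lor \lnot t)) \lor \lnot p \lor q   [eliminate \to]
≡ \lnot \lnot r \lor \lnot (\lnot s \land \lnot t) \lor \lnot (\lnot \lnot q \lor s \lor \lnot t) \lor \lnot p \lor q   [eliminate \to]
≡ r \lor \lnot (\lnot s \land \lnot t) \lor \lnot (\lnot \lnot q \lor s \lor \lnot t) \lor \lnot p \lor q   [double negation]
≡ r \lor \lnot \lnot s \lor \lnot \lnot t \lor \lnot (\lnot \lnot q \lor s \lor \lnot t) \lor \lnot p \lor q   [De Morgan]
≡ r \lor s \lor \lnot \lnot t \lor \lnot (\lnot \lnot q \lor s \lor \lnot t) \lor \lnot p \lor q   [double negation]
≡ r \lor s \lor t \lor \lnot (\lnot \lnot q \lor s \lor \lnot t) \lor \lnot p \lor q   [double negation]
≡ r \lor s \lor t \lor (\lnot \lnot \lnot q \land \lnot s \land \lnot \lnot t) \lor \lnot p \lor q   [De Morgan]
≡ r \lor s \lor t \lor (\lnot q \land \lnot s \land \lnot \lnot t) \lor \lnot p \lor q   [double negation]
≡ r \lor s \lor t \lor (\lnot q \land \lnot s \land t) \lor \lnot p \lor q   [double negation]
≡ r \lor s \lor t \lor \lnot p \lor q   [simplify]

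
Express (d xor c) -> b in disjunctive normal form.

(d xor c) -> b
⇔ ~(d xor c) | b   (eliminate ->)
⇔ ~((d & ~c) | (~d & c)) | b   (expand xor)
⇔ (~(d & ~c) & ~(~d & c)) | b   (De Morgan)
⇔ ((~d | ~~c) & ~(~d & c)) | b   (De Morgan)
⇔ ((~d | c) & ~(~d & c)) | b   (double negation)
⇔ ((~d | c) & (~~d | ~c)) | b   (De Morgan)
⇔ ((~d | c) & (d | ~c)) | b   (double negation)
⇔ (~d & d) | (~d & ~c) | (c & d) | (c & ~c) | b   (distribute & over |)
⇔ (~d & ~c) | (c & d) | b   (simplify)

(~d & ~c) | (c & d) | b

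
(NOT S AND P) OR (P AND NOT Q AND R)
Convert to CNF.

(NOT S OR NOT Q) AND (NOT S OR R) AND P

(NOT S AND P) OR (P AND NOT Q AND R)
≡ (NOT S OR P) AND (NOT S OR NOT Q) AND (NOT S OR R) AND (P OR P) AND (P OR NOT Q) AND (P OR R)   [distribute OR over AND]
≡ (NOT S OR NOT Q) AND (NOT S OR R) AND P   [simplify]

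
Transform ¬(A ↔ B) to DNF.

(A ∧ ¬B) ∨ (B ∧ ¬A)

¬(A ↔ B)
= ¬((A → B) ∧ (B → A))   [eliminate ↔]
= ¬((¬A ∨ B) ∧ (B → A))   [eliminate →]
= ¬((¬A ∨ B) ∧ (¬B ∨ A))   [eliminate →]
= ¬(¬A ∨ B) ∨ ¬(¬B ∨ A)   [De Morgan]
= (¬¬A ∧ ¬B) ∨ ¬(¬B ∨ A)   [De Morgan]
= (A ∧ ¬B) ∨ ¬(¬B ∨ A)   [double negation]
= (A ∧ ¬B) ∨ (¬¬B ∧ ¬A)   [De Morgan]
= (A ∧ ¬B) ∨ (B ∧ ¬A)   [double negation]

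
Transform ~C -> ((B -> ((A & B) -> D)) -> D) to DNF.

~C -> ((B -> ((A & B) -> D)) -> D)
≡ ~~C | ((B -> ((A & B) -> D)) -> D)   [eliminate ->]
≡ ~~C | ~(B -> ((A & B) -> D)) | D   [eliminate ->]
≡ ~~C | ~(~B | ((A & B) -> D)) | D   [eliminate ->]
≡ ~~C | ~(~B | ~(A & B) | D) | D   [eliminate ->]
≡ C | ~(~B | ~(A & B) | D) | D   [double negation]
≡ C | (~~B & ~~(A & B) & ~D) | D   [De Morgan]
≡ C | (B & ~~(A & B) & ~D) | D   [double negation]
≡ C | (B & A & B & ~D) | D   [double negation]
≡ C | (B & A & ~D) | D   [simplify]

C | (B & A & ~D) | D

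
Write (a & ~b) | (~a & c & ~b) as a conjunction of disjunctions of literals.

(a | c) & ~b

(a & ~b) | (~a & c & ~b)
≡ (a | ~a) & (a | c) & (a | ~b) & (~b | ~a) & (~b | c) & (~b | ~b)   (distribute | over &)
≡ (a | c) & ~b   (simplify)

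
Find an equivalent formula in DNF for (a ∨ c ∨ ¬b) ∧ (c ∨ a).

(a ∨ c ∨ ¬b) ∧ (c ∨ a)
⇔ (a ∧ c) ∨ (a ∧ a) ∨ (c ∧ c) ∨ (c ∧ a) ∨ (¬b ∧ c) ∨ (¬b ∧ a)   — distribute ∧ over ∨
⇔ a ∨ c   — simplify

a ∨ c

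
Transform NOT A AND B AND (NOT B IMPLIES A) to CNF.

NOT A AND B AND (NOT B IMPLIES A)
≡ NOT A AND B AND (NOT NOT B OR A)   [eliminate IMPLIES]
≡ NOT A AND B AND (B OR A)   [double negation]
≡ NOT A AND B   [simplify]

NOT A AND B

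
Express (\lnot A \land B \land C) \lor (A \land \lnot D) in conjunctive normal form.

(\lnot A \lor \lnot D) \land (B \lor A) \land (B \lor \lnot D) \land (C \lor A) \land (C \lor \lnot D)

(\lnot A \land B \land C) \lor (A \land \lnot D)
≡ (\lnot A \lor A) \land (\lnot A \lor \lnot D) \land (B \lor A) \land (B \lor \lnot D) \land (C \lor A) \land (C \lor \lnot D)   [distribute \lor over \land]
≡ (\lnot A \lor \lnot D) \land (B \lor A) \land (B \lor \lnot D) \land (C \lor A) \land (C \lor \lnot D)   [simplify]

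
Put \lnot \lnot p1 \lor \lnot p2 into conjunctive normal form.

p1 \lor \lnot p2

\lnot \lnot p1 \lor \lnot p2
≡ p1 \lor \lnot p2   (double negation)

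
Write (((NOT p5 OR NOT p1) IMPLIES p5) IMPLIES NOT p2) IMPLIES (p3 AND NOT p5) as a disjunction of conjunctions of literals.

(p5 AND p2) OR (p3 AND NOT p5)

(((NOT p5 OR NOT p1) IMPLIES p5) IMPLIES NOT p2) IMPLIES (p3 AND NOT p5)
⇔ NOT (((NOT p5 OR NOT p1) IMPLIES p5) IMPLIES NOT p2) OR (p3 AND NOT p5)   [eliminate IMPLIES]
⇔ NOT (NOT ((NOT p5 OR NOT p1) IMPLIES p5) OR NOT p2) OR (p3 AND NOT p5)   [eliminate IMPLIES]
⇔ NOT (NOT (NOT (NOT p5 OR NOT p1) OR p5) OR NOT p2) OR (p3 AND NOT p5)   [eliminate IMPLIES]
⇔ (NOT NOT (NOT (NOT p5 OR NOT p1) OR p5) AND NOT NOT p2) OR (p3 AND NOT p5)   [De Morgan]
⇔ ((NOT (NOT p5 OR NOT p1) OR p5) AND NOT NOT p2) OR (p3 AND NOT p5)   [double negation]
⇔ (((NOT NOT p5 AND NOT NOT p1) OR p5) AND NOT NOT p2) OR (p3 AND NOT p5)   [De Morgan]
⇔ (((p5 AND NOT NOT p1) OR p5) AND NOT NOT p2) OR (p3 AND NOT p5)   [double negation]
⇔ (((p5 AND p1) OR p5) AND NOT NOT p2) OR (p3 AND NOT p5)   [double negation]
⇔ (((p5 AND p1) OR p5) AND p2) OR (p3 AND NOT p5)   [double negation]
⇔ (p5 AND p1 AND p2) OR (p5 AND p2) OR (p3 AND NOT p5)   [distribute AND over OR]
⇔ (p5 AND p2) OR (p3 AND NOT p5)   [simplify]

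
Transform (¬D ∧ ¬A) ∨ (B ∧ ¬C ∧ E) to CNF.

(¬D ∧ ¬A) ∨ (B ∧ ¬C ∧ E)
≡ (¬D ∨ B) ∧ (¬D ∨ ¬C) ∧ (¬D ∨ E) ∧ (¬A ∨ B) ∧ (¬A ∨ ¬C) ∧ (¬A ∨ E)   [distribute ∨ over ∧]

(¬D ∨ B) ∧ (¬D ∨ ¬C) ∧ (¬D ∨ E) ∧ (¬A ∨ B) ∧ (¬A ∨ ¬C) ∧ (¬A ∨ E)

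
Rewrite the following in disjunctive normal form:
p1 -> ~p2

~p1 | ~p2

p1 -> ~p2
≡ ~p1 | ~p2   [eliminate ->]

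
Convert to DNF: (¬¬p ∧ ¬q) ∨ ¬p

(p ∧ ¬q) ∨ ¬p

(¬¬p ∧ ¬q) ∨ ¬p
= (p ∧ ¬q) ∨ ¬p   [double negation]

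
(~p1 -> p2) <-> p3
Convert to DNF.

(~p1 -> p2) <-> p3
⇔ ((~p1 -> p2) -> p3) & (p3 -> (~p1 -> p2))   — eliminate <->
⇔ (~(~p1 -> p2) | p3) & (p3 -> (~p1 -> p2))   — eliminate ->
⇔ (~(~~p1 | p2) | p3) & (p3 -> (~p1 -> p2))   — eliminate ->
⇔ (~(~~p1 | p2) | p3) & (~p3 | (~p1 -> p2))   — eliminate ->
⇔ (~(~~p1 | p2) | p3) & (~p3 | ~~p1 | p2)   — eliminate ->
⇔ ((~~~p1 & ~p2) | p3) & (~p3 | ~~p1 | p2)   — De Morgan
⇔ ((~p1 & ~p2) | p3) & (~p3 | ~~p1 | p2)   — double negation
⇔ ((~p1 & ~p2) | p3) & (~p3 | p1 | p2)   — double negation
⇔ (~p1 & ~p2 & ~p3) | (~p1 & ~p2 & p1) | (~p1 & ~p2 & p2) | (p3 & ~p3) | (p3 & p1) | (p3 & p2)   — distribute & over |
⇔ (~p1 & ~p2 & ~p3) | (p3 & p1) | (p3 & p2)   — simplify

(~p1 & ~p2 & ~p3) | (p3 & p1) | (p3 & p2)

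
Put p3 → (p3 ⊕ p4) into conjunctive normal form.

p3 → (p3 ⊕ p4)
≡ ¬p3 ∨ (p3 ⊕ p4)   [eliminate →]
≡ ¬p3 ∨ ((p3 ∨ p4) ∧ ¬(p3 ∧ p4))   [expand ⊕]
≡ ¬p3 ∨ ((p3 ∨ p4) ∧ (¬p3 ∨ ¬p4))   [De Morgan]
≡ (¬p3 ∨ p3 ∨ p4) ∧ (¬p3 ∨ ¬p3 ∨ ¬p4)   [distribute ∨ over ∧]
≡ ¬p3 ∨ ¬p4   [simplify]

¬p3 ∨ ¬p4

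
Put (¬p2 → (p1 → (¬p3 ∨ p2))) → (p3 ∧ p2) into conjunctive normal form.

(p1 ∨ p2) ∧ p3

(¬p2 → (p1 → (¬p3 ∨ p2))) → (p3 ∧ p2)
= ¬(¬p2 → (p1 → (¬p3 ∨ p2))) ∨ (p3 ∧ p2)   — eliminate →
= ¬(¬¬p2 ∨ (p1 → (¬p3 ∨ p2))) ∨ (p3 ∧ p2)   — eliminate →
= ¬(¬¬p2 ∨ ¬p1 ∨ ¬p3 ∨ p2) ∨ (p3 ∧ p2)   — eliminate →
= (¬¬¬p2 ∧ ¬¬p1 ∧ ¬¬p3 ∧ ¬p2) ∨ (p3 ∧ p2)   — De Morgan
= (¬p2 ∧ ¬¬p1 ∧ ¬¬p3 ∧ ¬p2) ∨ (p3 ∧ p2)   — double negation
= (¬p2 ∧ p1 ∧ ¬¬p3 ∧ ¬p2) ∨ (p3 ∧ p2)   — double negation
= (¬p2 ∧ p1 ∧ p3 ∧ ¬p2) ∨ (p3 ∧ p2)   — double negation
= (¬p2 ∨ p3) ∧ (¬p2 ∨ p2) ∧ (p1 ∨ p3) ∧ (p1 ∨ p2) ∧ (p3 ∨ p3) ∧ (p3 ∨ p2) ∧ (¬p2 ∨ p3) ∧ (¬p2 ∨ p2)   — distribute ∨ over ∧
= (p1 ∨ p2) ∧ p3   — simplify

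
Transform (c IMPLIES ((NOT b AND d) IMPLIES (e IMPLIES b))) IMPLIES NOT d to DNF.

(c AND NOT b AND d AND e) OR NOT d

(c IMPLIES ((NOT b AND d) IMPLIES (e IMPLIES b))) IMPLIES NOT d
≡ NOT (c IMPLIES ((NOT b AND d) IMPLIES (e IMPLIES b))) OR NOT d   — eliminate IMPLIES
≡ NOT (NOT c OR ((NOT b AND d) IMPLIES (e IMPLIES b))) OR NOT d   — eliminate IMPLIES
≡ NOT (NOT c OR NOT (NOT b AND d) OR (e IMPLIES b)) OR NOT d   — eliminate IMPLIES
≡ NOT (NOT c OR NOT (NOT b AND d) OR NOT e OR b) OR NOT d   — eliminate IMPLIES
≡ (NOT NOT c AND NOT NOT (NOT b AND d) AND NOT NOT e AND NOT b) OR NOT d   — De Morgan
≡ (c AND NOT NOT (NOT b AND d) AND NOT NOT e AND NOT b) OR NOT d   — double negation
≡ (c AND NOT b AND d AND NOT NOT e AND NOT b) OR NOT d   — double negation
≡ (c AND NOT b AND d AND e AND NOT b) OR NOT d   — double negation
≡ (c AND NOT b AND d AND e) OR NOT d   — simplify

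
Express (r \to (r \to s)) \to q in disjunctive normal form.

(r \to (r \to s)) \to q
⇔ \lnot (r \to (r \to s)) \lor q   [eliminate \to]
⇔ \lnot (\lnot r \lor (r \to s)) \lor q   [eliminate \to]
⇔ \lnot (\lnot r \lor \lnot r \lor s) \lor q   [eliminate \to]
⇔ (\lnot \lnot r \land \lnot \lnot r \land \lnot s) \lor q   [De Morgan]
⇔ (r \land \lnot \lnot r \land \lnot s) \lor q   [double negation]
⇔ (r \land r \land \lnot s) \lor q   [double negation]
⇔ (r \land \lnot s) \lor q   [simplify]

(r \land \lnot s) \lor q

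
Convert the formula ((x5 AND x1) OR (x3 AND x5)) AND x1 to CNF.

((x5 AND x1) OR (x3 AND x5)) AND x1
≡ (x5 OR x3) AND (x5 OR x5) AND (x1 OR x3) AND (x1 OR x5) AND x1   [distribute OR over AND]
≡ x5 AND x1   [simplify]

x5 AND x1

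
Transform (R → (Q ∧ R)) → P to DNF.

(R → (Q ∧ R)) → P
= ¬(R → (Q ∧ R)) ∨ P
= ¬(¬R ∨ (Q ∧ R)) ∨ P
= (¬¬R ∧ ¬(Q ∧ R)) ∨ P
= (R ∧ ¬(Q ∧ R)) ∨ P
= (R ∧ (¬Q ∨ ¬R)) ∨ P
= (R ∧ ¬Q) ∨ (R ∧ ¬R) ∨ P
= (R ∧ ¬Q) ∨ P

(R ∧ ¬Q) ∨ P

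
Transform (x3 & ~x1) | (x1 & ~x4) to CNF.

(x3 | x1) & (x3 | ~x4) & (~x1 | ~x4)

(x3 & ~x1) | (x1 & ~x4)
≡ (x3 | x1) & (x3 | ~x4) & (~x1 | x1) & (~x1 | ~x4)   — distribute | over &
≡ (x3 | x1) & (x3 | ~x4) & (~x1 | ~x4)   — simplify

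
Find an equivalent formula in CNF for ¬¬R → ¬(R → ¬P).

¬¬R → ¬(R → ¬P)
= ¬¬¬R ∨ ¬(R → ¬P)   [eliminate →]
= ¬¬¬R ∨ ¬(¬R ∨ ¬P)   [eliminate →]
= ¬R ∨ ¬(¬R ∨ ¬P)   [double negation]
= ¬R ∨ (¬¬R ∧ ¬¬P)   [De Morgan]
= ¬R ∨ (R ∧ ¬¬P)   [double negation]
= ¬R ∨ (R ∧ P)   [double negation]
= (¬R ∨ R) ∧ (¬R ∨ P)   [distribute ∨ over ∧]
= ¬R ∨ P   [simplify]

¬R ∨ P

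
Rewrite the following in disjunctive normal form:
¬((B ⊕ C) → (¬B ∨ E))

B ∧ ¬C ∧ ¬E

¬((B ⊕ C) → (¬B ∨ E))
= ¬(¬(B ⊕ C) ∨ ¬B ∨ E)   (eliminate →)
= ¬(¬((B ∧ ¬C) ∨ (¬B ∧ C)) ∨ ¬B ∨ E)   (expand ⊕)
= ¬¬((B ∧ ¬C) ∨ (¬B ∧ C)) ∧ ¬¬B ∧ ¬E   (De Morgan)
= ((B ∧ ¬C) ∨ (¬B ∧ C)) ∧ ¬¬B ∧ ¬E   (double negation)
= ((B ∧ ¬C) ∨ (¬B ∧ C)) ∧ B ∧ ¬E   (double negation)
= (B ∧ ¬C ∧ B ∧ ¬E) ∨ (¬B ∧ C ∧ B ∧ ¬E)   (distribute ∧ over ∨)
= B ∧ ¬C ∧ ¬E   (simplify)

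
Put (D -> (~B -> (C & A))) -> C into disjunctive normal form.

(D -> (~B -> (C & A))) -> C
≡ ~(D -> (~B -> (C & A))) | C   [eliminate ->]
≡ ~(~D | (~B -> (C & A))) | C   [eliminate ->]
≡ ~(~D | ~~B | (C & A)) | C   [eliminate ->]
≡ (~~D & ~~~B & ~(C & A)) | C   [De Morgan]
≡ (D & ~~~B & ~(C & A)) | C   [double negation]
≡ (D & ~B & ~(C & A)) | C   [double negation]
≡ (D & ~B & (~C | ~A)) | C   [De Morgan]
≡ (D & ~B & ~C) | (D & ~B & ~A) | C   [distribute & over |]

(D & ~B & ~C) | (D & ~B & ~A) | C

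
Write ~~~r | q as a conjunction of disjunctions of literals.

~~~r | q
≡ ~r | q   [double negation]

~r | q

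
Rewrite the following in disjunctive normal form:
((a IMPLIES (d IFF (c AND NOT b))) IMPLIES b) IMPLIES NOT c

((a IMPLIES (d IFF (c AND NOT b))) IMPLIES b) IMPLIES NOT c
≡ NOT ((a IMPLIES (d IFF (c AND NOT b))) IMPLIES b) OR NOT c
≡ NOT (NOT (a IMPLIES (d IFF (c AND NOT b))) OR b) OR NOT c
≡ NOT (NOT (NOT a OR (d IFF (c AND NOT b))) OR b) OR NOT c
≡ NOT (NOT (NOT a OR ((d IMPLIES (c AND NOT b)) AND ((c AND NOT b) IMPLIES d))) OR b) OR NOT c
≡ NOT (NOT (NOT a OR ((NOT d OR (c AND NOT b)) AND ((c AND NOT b) IMPLIES d))) OR b) OR NOT c
≡ NOT (NOT (NOT a OR ((NOT d OR (c AND NOT b)) AND (NOT (c AND NOT b) OR d))) OR b) OR NOT c
≡ (NOT NOT (NOT a OR ((NOT d OR (c AND NOT b)) AND (NOT (c AND NOT b) OR d))) AND NOT b) OR NOT c
≡ ((NOT a OR ((NOT d OR (c AND NOT b)) AND (NOT (c AND NOT b) OR d))) AND NOT b) OR NOT c
≡ ((NOT a OR ((NOT d OR (c AND NOT b)) AND (NOT c OR NOT NOT b OR d))) AND NOT b) OR NOT c
≡ ((NOT a OR ((NOT d OR (c AND NOT b)) AND (NOT c OR b OR d))) AND NOT b) OR NOT c
≡ (NOT a AND NOT b) OR (NOT d AND NOT c AND NOT b) OR (NOT d AND b AND NOT b) OR (NOT d AND d AND NOT b) OR (c AND NOT b AND NOT c AND NOT b) OR (c AND NOT b AND b AND NOT b) OR (c AND NOT b AND d AND NOT b) OR NOT c
≡ (NOT a AND NOT b) OR (c AND NOT b AND d) OR NOT c

(NOT a AND NOT b) OR (c AND NOT b AND d) OR NOT c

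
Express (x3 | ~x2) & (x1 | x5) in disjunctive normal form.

(x3 & x1) | (x3 & x5) | (~x2 & x1) | (~x2 & x5)

(x3 | ~x2) & (x1 | x5)
≡ (x3 & x1) | (x3 & x5) | (~x2 & x1) | (~x2 & x5)   (distribute & over |)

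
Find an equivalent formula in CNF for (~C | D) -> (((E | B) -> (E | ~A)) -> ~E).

(C | ~E) & (~D | ~E)

(~C | D) -> (((E | B) -> (E | ~A)) -> ~E)
= ~(~C | D) | (((E | B) -> (E | ~A)) -> ~E)   (eliminate ->)
= ~(~C | D) | ~((E | B) -> (E | ~A)) | ~E   (eliminate ->)
= ~(~C | D) | ~(~(E | B) | E | ~A) | ~E   (eliminate ->)
= (~~C & ~D) | ~(~(E | B) | E | ~A) | ~E   (De Morgan)
= (C & ~D) | ~(~(E | B) | E | ~A) | ~E   (double negation)
= (C & ~D) | (~~(E | B) & ~E & ~~A) | ~E   (De Morgan)
= (C & ~D) | ((E | B) & ~E & ~~A) | ~E   (double negation)
= (C & ~D) | ((E | B) & ~E & A) | ~E   (double negation)
= (C | E | B | ~E) & (C | ~E | ~E) & (C | A | ~E) & (~D | E | B | ~E) & (~D | ~E | ~E) & (~D | A | ~E)   (distribute | over &)
= (C | ~E) & (~D | ~E)   (simplify)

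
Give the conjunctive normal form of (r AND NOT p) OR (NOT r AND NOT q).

(r OR NOT q) AND (NOT p OR NOT r) AND (NOT p OR NOT q)

(r AND NOT p) OR (NOT r AND NOT q)
≡ (r OR NOT r) AND (r OR NOT q) AND (NOT p OR NOT r) AND (NOT p OR NOT q)   [distribute OR over AND]
≡ (r OR NOT q) AND (NOT p OR NOT r) AND (NOT p OR NOT q)   [simplify]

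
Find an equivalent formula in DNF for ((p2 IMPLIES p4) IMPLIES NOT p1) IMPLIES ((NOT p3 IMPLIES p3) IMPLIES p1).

((p2 IMPLIES p4) IMPLIES NOT p1) IMPLIES ((NOT p3 IMPLIES p3) IMPLIES p1)
⇔ NOT ((p2 IMPLIES p4) IMPLIES NOT p1) OR ((NOT p3 IMPLIES p3) IMPLIES p1)
⇔ NOT (NOT (p2 IMPLIES p4) OR NOT p1) OR ((NOT p3 IMPLIES p3) IMPLIES p1)
⇔ NOT (NOT (NOT p2 OR p4) OR NOT p1) OR ((NOT p3 IMPLIES p3) IMPLIES p1)
⇔ NOT (NOT (NOT p2 OR p4) OR NOT p1) OR NOT (NOT p3 IMPLIES p3) OR p1
⇔ NOT (NOT (NOT p2 OR p4) OR NOT p1) OR NOT (NOT NOT p3 OR p3) OR p1
⇔ (NOT NOT (NOT p2 OR p4) AND NOT NOT p1) OR NOT (NOT NOT p3 OR p3) OR p1
⇔ ((NOT p2 OR p4) AND NOT NOT p1) OR NOT (NOT NOT p3 OR p3) OR p1
⇔ ((NOT p2 OR p4) AND p1) OR NOT (NOT NOT p3 OR p3) OR p1
⇔ ((NOT p2 OR p4) AND p1) OR (NOT NOT NOT p3 AND NOT p3) OR p1
⇔ ((NOT p2 OR p4) AND p1) OR (NOT p3 AND NOT p3) OR p1
⇔ (NOT p2 AND p1) OR (p4 AND p1) OR (NOT p3 AND NOT p3) OR p1
⇔ NOT p3 OR p1

NOT p3 OR p1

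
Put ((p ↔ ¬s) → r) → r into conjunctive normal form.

(¬p ∨ ¬s ∨ r) ∧ (s ∨ p ∨ r)

((p ↔ ¬s) → r) → r
⇔ ¬((p ↔ ¬s) → r) ∨ r   — eliminate →
⇔ ¬(¬(p ↔ ¬s) ∨ r) ∨ r   — eliminate →
⇔ ¬(¬((p → ¬s) ∧ (¬s → p)) ∨ r) ∨ r   — eliminate ↔
⇔ ¬(¬((¬p ∨ ¬s) ∧ (¬s → p)) ∨ r) ∨ r   — eliminate →
⇔ ¬(¬((¬p ∨ ¬s) ∧ (¬¬s ∨ p)) ∨ r) ∨ r   — eliminate →
⇔ (¬¬((¬p ∨ ¬s) ∧ (¬¬s ∨ p)) ∧ ¬r) ∨ r   — De Morgan
⇔ ((¬p ∨ ¬s) ∧ (¬¬s ∨ p) ∧ ¬r) ∨ r   — double negation
⇔ ((¬p ∨ ¬s) ∧ (s ∨ p) ∧ ¬r) ∨ r   — double negation
⇔ (¬p ∨ ¬s ∨ r) ∧ (s ∨ p ∨ r) ∧ (¬r ∨ r)   — distribute ∨ over ∧
⇔ (¬p ∨ ¬s ∨ r) ∧ (s ∨ p ∨ r)   — simplify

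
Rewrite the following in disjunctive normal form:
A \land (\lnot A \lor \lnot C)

A \land (\lnot A \lor \lnot C)
≡ A \land \lnot A \lor A \land \lnot C   — distribute \land over \lor
≡ A \land \lnot C   — simplify

A \land \lnot C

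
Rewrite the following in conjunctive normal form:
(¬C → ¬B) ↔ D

(¬C ∨ D) ∧ (B ∨ D) ∧ (¬D ∨ C ∨ ¬B)

(¬C → ¬B) ↔ D
⇔ ((¬C → ¬B) → D) ∧ (D → (¬C → ¬B))   — eliminate ↔
⇔ (¬(¬C → ¬B) ∨ D) ∧ (D → (¬C → ¬B))   — eliminate →
⇔ (¬(¬¬C ∨ ¬B) ∨ D) ∧ (D → (¬C → ¬B))   — eliminate →
⇔ (¬(¬¬C ∨ ¬B) ∨ D) ∧ (¬D ∨ (¬C → ¬B))   — eliminate →
⇔ (¬(¬¬C ∨ ¬B) ∨ D) ∧ (¬D ∨ ¬¬C ∨ ¬B)   — eliminate →
⇔ ((¬¬¬C ∧ ¬¬B) ∨ D) ∧ (¬D ∨ ¬¬C ∨ ¬B)   — De Morgan
⇔ ((¬C ∧ ¬¬B) ∨ D) ∧ (¬D ∨ ¬¬C ∨ ¬B)   — double negation
⇔ ((¬C ∧ B) ∨ D) ∧ (¬D ∨ ¬¬C ∨ ¬B)   — double negation
⇔ ((¬C ∧ B) ∨ D) ∧ (¬D ∨ C ∨ ¬B)   — double negation
⇔ (¬C ∨ D) ∧ (B ∨ D) ∧ (¬D ∨ C ∨ ¬B)   — distribute ∨ over ∧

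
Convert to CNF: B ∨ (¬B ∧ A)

B ∨ (¬B ∧ A)
= (B ∨ ¬B) ∧ (B ∨ A)   (distribute ∨ over ∧)
= B ∨ A   (simplify)

B ∨ A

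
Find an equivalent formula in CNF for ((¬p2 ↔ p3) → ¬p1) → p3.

((¬p2 ↔ p3) → ¬p1) → p3
≡ ¬((¬p2 ↔ p3) → ¬p1) ∨ p3   [eliminate →]
≡ ¬(¬(¬p2 ↔ p3) ∨ ¬p1) ∨ p3   [eliminate →]
≡ ¬(¬((¬p2 → p3) ∧ (p3 → ¬p2)) ∨ ¬p1) ∨ p3   [eliminate ↔]
≡ ¬(¬((¬¬p2 ∨ p3) ∧ (p3 → ¬p2)) ∨ ¬p1) ∨ p3   [eliminate →]
≡ ¬(¬((¬¬p2 ∨ p3) ∧ (¬p3 ∨ ¬p2)) ∨ ¬p1) ∨ p3   [eliminate →]
≡ ¬¬((¬¬p2 ∨ p3) ∧ (¬p3 ∨ ¬p2)) ∧ ¬¬p1 ∨ p3   [De Morgan]
≡ (¬¬p2 ∨ p3) ∧ (¬p3 ∨ ¬p2) ∧ ¬¬p1 ∨ p3   [double negation]
≡ (p2 ∨ p3) ∧ (¬p3 ∨ ¬p2) ∧ ¬¬p1 ∨ p3   [double negation]
≡ (p2 ∨ p3) ∧ (¬p3 ∨ ¬p2) ∧ p1 ∨ p3   [double negation]
≡ (p2 ∨ p3 ∨ p3) ∧ (¬p3 ∨ ¬p2 ∨ p3) ∧ (p1 ∨ p3)   [distribute ∨ over ∧]
≡ (p2 ∨ p3) ∧ (p1 ∨ p3)   [simplify]

(p2 ∨ p3) ∧ (p1 ∨ p3)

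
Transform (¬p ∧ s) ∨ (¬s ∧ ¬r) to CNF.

(¬p ∧ s) ∨ (¬s ∧ ¬r)
⇔ (¬p ∨ ¬s) ∧ (¬p ∨ ¬r) ∧ (s ∨ ¬s) ∧ (s ∨ ¬r)   [distribute ∨ over ∧]
⇔ (¬p ∨ ¬s) ∧ (¬p ∨ ¬r) ∧ (s ∨ ¬r)   [simplify]

(¬p ∨ ¬s) ∧ (¬p ∨ ¬r) ∧ (s ∨ ¬r)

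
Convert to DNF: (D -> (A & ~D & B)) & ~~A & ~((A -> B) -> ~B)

(D -> (A & ~D & B)) & ~~A & ~((A -> B) -> ~B)
⇔ (~D | (A & ~D & B)) & ~~A & ~((A -> B) -> ~B)   [eliminate ->]
⇔ (~D | (A & ~D & B)) & ~~A & ~(~(A -> B) | ~B)   [eliminate ->]
⇔ (~D | (A & ~D & B)) & ~~A & ~(~(~A | B) | ~B)   [eliminate ->]
⇔ (~D | (A & ~D & B)) & A & ~(~(~A | B) | ~B)   [double negation]
⇔ (~D | (A & ~D & B)) & A & ~~(~A | B) & ~~B   [De Morgan]
⇔ (~D | (A & ~D & B)) & A & (~A | B) & ~~B   [double negation]
⇔ (~D | (A & ~D & B)) & A & (~A | B) & B   [double negation]
⇔ (~D & A & ~A & B) | (~D & A & B & B) | (A & ~D & B & A & ~A & B) | (A & ~D & B & A & B & B)   [distribute & over |]
⇔ ~D & A & B   [simplify]

~D & A & B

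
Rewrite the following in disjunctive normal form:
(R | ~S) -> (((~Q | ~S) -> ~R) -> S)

(~Q & R) | (~S & R) | S

(R | ~S) -> (((~Q | ~S) -> ~R) -> S)
= ~(R | ~S) | (((~Q | ~S) -> ~R) -> S)   [eliminate ->]
= ~(R | ~S) | ~((~Q | ~S) -> ~R) | S   [eliminate ->]
= ~(R | ~S) | ~(~(~Q | ~S) | ~R) | S   [eliminate ->]
= (~R & ~~S) | ~(~(~Q | ~S) | ~R) | S   [De Morgan]
= (~R & S) | ~(~(~Q | ~S) | ~R) | S   [double negation]
= (~R & S) | (~~(~Q | ~S) & ~~R) | S   [De Morgan]
= (~R & S) | ((~Q | ~S) & ~~R) | S   [double negation]
= (~R & S) | ((~Q | ~S) & R) | S   [double negation]
= (~R & S) | (~Q & R) | (~S & R) | S   [distribute & over |]
= (~Q & R) | (~S & R) | S   [simplify]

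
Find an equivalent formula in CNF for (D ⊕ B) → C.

(¬D ∨ B ∨ C) ∧ (¬B ∨ D ∨ C)

(D ⊕ B) → C
≡ ¬(D ⊕ B) ∨ C   (eliminate →)
≡ ¬((D ∨ B) ∧ ¬(D ∧ B)) ∨ C   (expand ⊕)
≡ ¬(D ∨ B) ∨ ¬¬(D ∧ B) ∨ C   (De Morgan)
≡ (¬D ∧ ¬B) ∨ ¬¬(D ∧ B) ∨ C   (De Morgan)
≡ (¬D ∧ ¬B) ∨ (D ∧ B) ∨ C   (double negation)
≡ (¬D ∨ D ∨ C) ∧ (¬D ∨ B ∨ C) ∧ (¬B ∨ D ∨ C) ∧ (¬B ∨ B ∨ C)   (distribute ∨ over ∧)
≡ (¬D ∨ B ∨ C) ∧ (¬B ∨ D ∨ C)   (simplify)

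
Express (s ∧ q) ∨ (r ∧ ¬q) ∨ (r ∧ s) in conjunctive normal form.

(s ∨ r) ∧ (s ∨ ¬q) ∧ (q ∨ r)

(s ∧ q) ∨ (r ∧ ¬q) ∨ (r ∧ s)
≡ (s ∨ r ∨ r) ∧ (s ∨ r ∨ s) ∧ (s ∨ ¬q ∨ r) ∧ (s ∨ ¬q ∨ s) ∧ (q ∨ r ∨ r) ∧ (q ∨ r ∨ s) ∧ (q ∨ ¬q ∨ r) ∧ (q ∨ ¬q ∨ s)   (distribute ∨ over ∧)
≡ (s ∨ r) ∧ (s ∨ ¬q) ∧ (q ∨ r)   (simplify)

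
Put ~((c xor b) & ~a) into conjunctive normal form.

~((c xor b) & ~a)
= ~((c | b) & ~(c & b) & ~a)   [expand xor]
= ~(c | b) | ~~(c & b) | ~~a   [De Morgan]
= (~c & ~b) | ~~(c & b) | ~~a   [De Morgan]
= (~c & ~b) | (c & b) | ~~a   [double negation]
= (~c & ~b) | (c & b) | a   [double negation]
= (~c | c | a) & (~c | b | a) & (~b | c | a) & (~b | b | a)   [distribute | over &]
= (~c | b | a) & (~b | c | a)   [simplify]

(~c | b | a) & (~b | c | a)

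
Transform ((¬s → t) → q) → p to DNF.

((¬s → t) → q) → p
≡ ¬((¬s → t) → q) ∨ p   [eliminate →]
≡ ¬(¬(¬s → t) ∨ q) ∨ p   [eliminate →]
≡ ¬(¬(¬¬s ∨ t) ∨ q) ∨ p   [eliminate →]
≡ (¬¬(¬¬s ∨ t) ∧ ¬q) ∨ p   [De Morgan]
≡ ((¬¬s ∨ t) ∧ ¬q) ∨ p   [double negation]
≡ ((s ∨ t) ∧ ¬q) ∨ p   [double negation]
≡ (s ∧ ¬q) ∨ (t ∧ ¬q) ∨ p   [distribute ∧ over ∨]

(s ∧ ¬q) ∨ (t ∧ ¬q) ∨ p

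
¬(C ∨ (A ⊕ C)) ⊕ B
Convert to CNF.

¬(C ∨ (A ⊕ C)) ⊕ B
⇔ (¬(C ∨ (A ⊕ C)) ∨ B) ∧ ¬(¬(C ∨ (A ⊕ C)) ∧ B)   (expand ⊕)
⇔ (¬(C ∨ (A ∨ C) ∧ ¬(A ∧ C)) ∨ B) ∧ ¬(¬(C ∨ (A ⊕ C)) ∧ B)   (expand ⊕)
⇔ (¬(C ∨ (A ∨ C) ∧ ¬(A ∧ C)) ∨ B) ∧ ¬(¬(C ∨ (A ∨ C) ∧ ¬(A ∧ C)) ∧ B)   (expand ⊕)
⇔ (¬C ∧ ¬((A ∨ C) ∧ ¬(A ∧ C)) ∨ B) ∧ ¬(¬(C ∨ (A ∨ C) ∧ ¬(A ∧ C)) ∧ B)   (De Morgan)
⇔ (¬C ∧ (¬(A ∨ C) ∨ ¬¬(A ∧ C)) ∨ B) ∧ ¬(¬(C ∨ (A ∨ C) ∧ ¬(A ∧ C)) ∧ B)   (De Morgan)
⇔ (¬C ∧ (¬A ∧ ¬C ∨ ¬¬(A ∧ C)) ∨ B) ∧ ¬(¬(C ∨ (A ∨ C) ∧ ¬(A ∧ C)) ∧ B)   (De Morgan)
⇔ (¬C ∧ (¬A ∧ ¬C ∨ A ∧ C) ∨ B) ∧ ¬(¬(C ∨ (A ∨ C) ∧ ¬(A ∧ C)) ∧ B)   (double negation)
⇔ (¬C ∧ (¬A ∧ ¬C ∨ A ∧ C) ∨ B) ∧ (¬¬(C ∨ (A ∨ C) ∧ ¬(A ∧ C)) ∨ ¬B)   (De Morgan)
⇔ (¬C ∧ (¬A ∧ ¬C ∨ A ∧ C) ∨ B) ∧ (C ∨ (A ∨ C) ∧ ¬(A ∧ C) ∨ ¬B)   (double negation)
⇔ (¬C ∧ (¬A ∧ ¬C ∨ A ∧ C) ∨ B) ∧ (C ∨ (A ∨ C) ∧ (¬A ∨ ¬C) ∨ ¬B)   (De Morgan)
⇔ (¬C ∨ B) ∧ (¬A ∨ A ∨ B) ∧ (¬A ∨ C ∨ B) ∧ (¬C ∨ A ∨ B) ∧ (¬C ∨ C ∨ B) ∧ (C ∨ A ∨ C ∨ ¬B) ∧ (C ∨ ¬A ∨ ¬C ∨ ¬B)   (distribute ∨ over ∧)
⇔ (¬C ∨ B) ∧ (¬A ∨ C ∨ B) ∧ (C ∨ A ∨ ¬B)   (simplify)

(¬C ∨ B) ∧ (¬A ∨ C ∨ B) ∧ (C ∨ A ∨ ¬B)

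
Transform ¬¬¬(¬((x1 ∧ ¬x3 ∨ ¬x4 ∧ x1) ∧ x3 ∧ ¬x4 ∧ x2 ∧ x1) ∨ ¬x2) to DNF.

¬x4 ∧ x1 ∧ x3 ∧ x2

¬¬¬(¬((x1 ∧ ¬x3 ∨ ¬x4 ∧ x1) ∧ x3 ∧ ¬x4 ∧ x2 ∧ x1) ∨ ¬x2)
≡ ¬(¬((x1 ∧ ¬x3 ∨ ¬x4 ∧ x1) ∧ x3 ∧ ¬x4 ∧ x2 ∧ x1) ∨ ¬x2)   [double negation]
≡ ¬¬((x1 ∧ ¬x3 ∨ ¬x4 ∧ x1) ∧ x3 ∧ ¬x4 ∧ x2 ∧ x1) ∧ ¬¬x2   [De Morgan]
≡ (x1 ∧ ¬x3 ∨ ¬x4 ∧ x1) ∧ x3 ∧ ¬x4 ∧ x2 ∧ x1 ∧ ¬¬x2   [double negation]
≡ (x1 ∧ ¬x3 ∨ ¬x4 ∧ x1) ∧ x3 ∧ ¬x4 ∧ x2 ∧ x1 ∧ x2   [double negation]
≡ x1 ∧ ¬x3 ∧ x3 ∧ ¬x4 ∧ x2 ∧ x1 ∧ x2 ∨ ¬x4 ∧ x1 ∧ x3 ∧ ¬x4 ∧ x2 ∧ x1 ∧ x2   [distribute ∧ over ∨]
≡ ¬x4 ∧ x1 ∧ x3 ∧ x2   [simplify]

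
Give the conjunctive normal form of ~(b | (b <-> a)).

~b & (b | a)

~(b | (b <-> a))
≡ ~(b | ((b -> a) & (a -> b)))   — eliminate <->
≡ ~(b | ((~b | a) & (a -> b)))   — eliminate ->
≡ ~(b | ((~b | a) & (~a | b)))   — eliminate ->
≡ ~b & ~((~b | a) & (~a | b))   — De Morgan
≡ ~b & (~(~b | a) | ~(~a | b))   — De Morgan
≡ ~b & ((~~b & ~a) | ~(~a | b))   — De Morgan
≡ ~b & ((b & ~a) | ~(~a | b))   — double negation
≡ ~b & ((b & ~a) | (~~a & ~b))   — De Morgan
≡ ~b & ((b & ~a) | (a & ~b))   — double negation
≡ ~b & (b | a) & (b | ~b) & (~a | a) & (~a | ~b)   — distribute | over &
≡ ~b & (b | a)   — simplify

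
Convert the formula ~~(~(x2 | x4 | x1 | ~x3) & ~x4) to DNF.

~x2 & ~x4 & ~x1 & x3

~~(~(x2 | x4 | x1 | ~x3) & ~x4)
≡ ~(x2 | x4 | x1 | ~x3) & ~x4
≡ ~x2 & ~x4 & ~x1 & ~~x3 & ~x4
≡ ~x2 & ~x4 & ~x1 & x3 & ~x4
≡ ~x2 & ~x4 & ~x1 & x3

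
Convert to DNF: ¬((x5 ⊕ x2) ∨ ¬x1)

(¬x5 ∧ ¬x2 ∧ x1) ∨ (x2 ∧ x5 ∧ x1)

¬((x5 ⊕ x2) ∨ ¬x1)
≡ ¬((x5 ∧ ¬x2) ∨ (¬x5 ∧ x2) ∨ ¬x1)   — expand ⊕
≡ ¬(x5 ∧ ¬x2) ∧ ¬(¬x5 ∧ x2) ∧ ¬¬x1   — De Morgan
≡ (¬x5 ∨ ¬¬x2) ∧ ¬(¬x5 ∧ x2) ∧ ¬¬x1   — De Morgan
≡ (¬x5 ∨ x2) ∧ ¬(¬x5 ∧ x2) ∧ ¬¬x1   — double negation
≡ (¬x5 ∨ x2) ∧ (¬¬x5 ∨ ¬x2) ∧ ¬¬x1   — De Morgan
≡ (¬x5 ∨ x2) ∧ (x5 ∨ ¬x2) ∧ ¬¬x1   — double negation
≡ (¬x5 ∨ x2) ∧ (x5 ∨ ¬x2) ∧ x1   — double negation
≡ (¬x5 ∧ x5 ∧ x1) ∨ (¬x5 ∧ ¬x2 ∧ x1) ∨ (x2 ∧ x5 ∧ x1) ∨ (x2 ∧ ¬x2 ∧ x1)   — distribute ∧ over ∨
≡ (¬x5 ∧ ¬x2 ∧ x1) ∨ (x2 ∧ x5 ∧ x1)   — simplify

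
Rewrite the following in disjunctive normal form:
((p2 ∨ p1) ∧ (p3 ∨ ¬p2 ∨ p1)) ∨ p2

((p2 ∨ p1) ∧ (p3 ∨ ¬p2 ∨ p1)) ∨ p2
= (p2 ∧ p3) ∨ (p2 ∧ ¬p2) ∨ (p2 ∧ p1) ∨ (p1 ∧ p3) ∨ (p1 ∧ ¬p2) ∨ (p1 ∧ p1) ∨ p2   — distribute ∧ over ∨
= p1 ∨ p2   — simplify

p1 ∨ p2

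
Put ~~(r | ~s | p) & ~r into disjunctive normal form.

~~(r | ~s | p) & ~r
= (r | ~s | p) & ~r   — double negation
= (r & ~r) | (~s & ~r) | (p & ~r)   — distribute & over |
= (~s & ~r) | (p & ~r)   — simplify

(~s & ~r) | (p & ~r)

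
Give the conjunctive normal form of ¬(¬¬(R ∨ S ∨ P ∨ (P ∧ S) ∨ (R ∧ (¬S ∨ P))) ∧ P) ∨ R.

¬P ∨ R

¬(¬¬(R ∨ S ∨ P ∨ (P ∧ S) ∨ (R ∧ (¬S ∨ P))) ∧ P) ∨ R
⇔ ¬¬¬(R ∨ S ∨ P ∨ (P ∧ S) ∨ (R ∧ (¬S ∨ P))) ∨ ¬P ∨ R   [De Morgan]
⇔ ¬(R ∨ S ∨ P ∨ (P ∧ S) ∨ (R ∧ (¬S ∨ P))) ∨ ¬P ∨ R   [double negation]
⇔ (¬R ∧ ¬S ∧ ¬P ∧ ¬(P ∧ S) ∧ ¬(R ∧ (¬S ∨ P))) ∨ ¬P ∨ R   [De Morgan]
⇔ (¬R ∧ ¬S ∧ ¬P ∧ (¬P ∨ ¬S) ∧ ¬(R ∧ (¬S ∨ P))) ∨ ¬P ∨ R   [De Morgan]
⇔ (¬R ∧ ¬S ∧ ¬P ∧ (¬P ∨ ¬S) ∧ (¬R ∨ ¬(¬S ∨ P))) ∨ ¬P ∨ R   [De Morgan]
⇔ (¬R ∧ ¬S ∧ ¬P ∧ (¬P ∨ ¬S) ∧ (¬R ∨ (¬¬S ∧ ¬P))) ∨ ¬P ∨ R   [De Morgan]
⇔ (¬R ∧ ¬S ∧ ¬P ∧ (¬P ∨ ¬S) ∧ (¬R ∨ (S ∧ ¬P))) ∨ ¬P ∨ R   [double negation]
⇔ (¬R ∨ ¬P ∨ R) ∧ (¬S ∨ ¬P ∨ R) ∧ (¬P ∨ ¬P ∨ R) ∧ (¬P ∨ ¬S ∨ ¬P ∨ R) ∧ (¬R ∨ S ∨ ¬P ∨ R) ∧ (¬R ∨ ¬P ∨ ¬P ∨ R)   [distribute ∨ over ∧]
⇔ ¬P ∨ R   [simplify]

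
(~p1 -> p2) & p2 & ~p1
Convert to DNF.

(~p1 -> p2) & p2 & ~p1
⇔ (~~p1 | p2) & p2 & ~p1   [eliminate ->]
⇔ (p1 | p2) & p2 & ~p1   [double negation]
⇔ (p1 & p2 & ~p1) | (p2 & p2 & ~p1)   [distribute & over |]
⇔ p2 & ~p1   [simplify]

p2 & ~p1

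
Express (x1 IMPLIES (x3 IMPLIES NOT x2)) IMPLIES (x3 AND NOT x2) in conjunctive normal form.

(x1 IMPLIES (x3 IMPLIES NOT x2)) IMPLIES (x3 AND NOT x2)
≡ NOT (x1 IMPLIES (x3 IMPLIES NOT x2)) OR (x3 AND NOT x2)   [eliminate IMPLIES]
≡ NOT (NOT x1 OR (x3 IMPLIES NOT x2)) OR (x3 AND NOT x2)   [eliminate IMPLIES]
≡ NOT (NOT x1 OR NOT x3 OR NOT x2) OR (x3 AND NOT x2)   [eliminate IMPLIES]
≡ (NOT NOT x1 AND NOT NOT x3 AND NOT NOT x2) OR (x3 AND NOT x2)   [De Morgan]
≡ (x1 AND NOT NOT x3 AND NOT NOT x2) OR (x3 AND NOT x2)   [double negation]
≡ (x1 AND x3 AND NOT NOT x2) OR (x3 AND NOT x2)   [double negation]
≡ (x1 AND x3 AND x2) OR (x3 AND NOT x2)   [double negation]
≡ (x1 OR x3) AND (x1 OR NOT x2) AND (x3 OR x3) AND (x3 OR NOT x2) AND (x2 OR x3) AND (x2 OR NOT x2)   [distribute OR over AND]
≡ (x1 OR NOT x2) AND x3   [simplify]

(x1 OR NOT x2) AND x3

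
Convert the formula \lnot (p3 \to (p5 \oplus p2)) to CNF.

\lnot (p3 \to (p5 \oplus p2))
≡ \lnot (\lnot p3 \lor (p5 \oplus p2))   [eliminate \to]
≡ \lnot (\lnot p3 \lor ((p5 \lor p2) \land \lnot (p5 \land p2)))   [expand \oplus]
≡ \lnot \lnot p3 \land \lnot ((p5 \lor p2) \land \lnot (p5 \land p2))   [De Morgan]
≡ p3 \land \lnot ((p5 \lor p2) \land \lnot (p5 \land p2))   [double negation]
≡ p3 \land (\lnot (p5 \lor p2) \lor \lnot \lnot (p5 \land p2))   [De Morgan]
≡ p3 \land ((\lnot p5 \land \lnot p2) \lor \lnot \lnot (p5 \land p2))   [De Morgan]
≡ p3 \land ((\lnot p5 \land \lnot p2) \lor (p5 \land p2))   [double negation]
≡ p3 \land (\lnot p5 \lor p5) \land (\lnot p5 \lor p2) \land (\lnot p2 \lor p5) \land (\lnot p2 \lor p2)   [distribute \lor over \land]
≡ p3 \land (\lnot p5 \lor p2) \land (\lnot p2 \lor p5)   [simplify]

p3 \land (\lnot p5 \lor p2) \land (\lnot p2 \lor p5)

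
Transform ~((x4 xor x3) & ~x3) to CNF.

~((x4 xor x3) & ~x3)
= ~((x4 | x3) & ~(x4 & x3) & ~x3)   [expand xor]
= ~(x4 | x3) | ~~(x4 & x3) | ~~x3   [De Morgan]
= (~x4 & ~x3) | ~~(x4 & x3) | ~~x3   [De Morgan]
= (~x4 & ~x3) | (x4 & x3) | ~~x3   [double negation]
= (~x4 & ~x3) | (x4 & x3) | x3   [double negation]
= (~x4 | x4 | x3) & (~x4 | x3 | x3) & (~x3 | x4 | x3) & (~x3 | x3 | x3)   [distribute | over &]
= ~x4 | x3   [simplify]

~x4 | x3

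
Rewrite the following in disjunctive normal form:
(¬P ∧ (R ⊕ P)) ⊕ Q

(¬P ∧ (R ⊕ P)) ⊕ Q
≡ (¬P ∧ (R ⊕ P) ∧ ¬Q) ∨ (¬(¬P ∧ (R ⊕ P)) ∧ Q)   (expand ⊕)
≡ (¬P ∧ ((R ∧ ¬P) ∨ (¬R ∧ P)) ∧ ¬Q) ∨ (¬(¬P ∧ (R ⊕ P)) ∧ Q)   (expand ⊕)
≡ (¬P ∧ ((R ∧ ¬P) ∨ (¬R ∧ P)) ∧ ¬Q) ∨ (¬(¬P ∧ ((R ∧ ¬P) ∨ (¬R ∧ P))) ∧ Q)   (expand ⊕)
≡ (¬P ∧ ((R ∧ ¬P) ∨ (¬R ∧ P)) ∧ ¬Q) ∨ ((¬¬P ∨ ¬((R ∧ ¬P) ∨ (¬R ∧ P))) ∧ Q)   (De Morgan)
≡ (¬P ∧ ((R ∧ ¬P) ∨ (¬R ∧ P)) ∧ ¬Q) ∨ ((P ∨ ¬((R ∧ ¬P) ∨ (¬R ∧ P))) ∧ Q)   (double negation)
≡ (¬P ∧ ((R ∧ ¬P) ∨ (¬R ∧ P)) ∧ ¬Q) ∨ ((P ∨ (¬(R ∧ ¬P) ∧ ¬(¬R ∧ P))) ∧ Q)   (De Morgan)
≡ (¬P ∧ ((R ∧ ¬P) ∨ (¬R ∧ P)) ∧ ¬Q) ∨ ((P ∨ ((¬R ∨ ¬¬P) ∧ ¬(¬R ∧ P))) ∧ Q)   (De Morgan)
≡ (¬P ∧ ((R ∧ ¬P) ∨ (¬R ∧ P)) ∧ ¬Q) ∨ ((P ∨ ((¬R ∨ P) ∧ ¬(¬R ∧ P))) ∧ Q)   (double negation)
≡ (¬P ∧ ((R ∧ ¬P) ∨ (¬R ∧ P)) ∧ ¬Q) ∨ ((P ∨ ((¬R ∨ P) ∧ (¬¬R ∨ ¬P))) ∧ Q)   (De Morgan)
≡ (¬P ∧ ((R ∧ ¬P) ∨ (¬R ∧ P)) ∧ ¬Q) ∨ ((P ∨ ((¬R ∨ P) ∧ (R ∨ ¬P))) ∧ Q)   (double negation)
≡ (¬P ∧ R ∧ ¬P ∧ ¬Q) ∨ (¬P ∧ ¬R ∧ P ∧ ¬Q) ∨ (P ∧ Q) ∨ (¬R ∧ R ∧ Q) ∨ (¬R ∧ ¬P ∧ Q) ∨ (P ∧ R ∧ Q) ∨ (P ∧ ¬P ∧ Q)   (distribute ∧ over ∨)
≡ (¬P ∧ R ∧ ¬Q) ∨ (P ∧ Q) ∨ (¬R ∧ ¬P ∧ Q)   (simplify)

(¬P ∧ R ∧ ¬Q) ∨ (P ∧ Q) ∨ (¬R ∧ ¬P ∧ Q)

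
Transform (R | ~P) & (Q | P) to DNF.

(R & Q) | (R & P) | (~P & Q)

(R | ~P) & (Q | P)
= (R & Q) | (R & P) | (~P & Q) | (~P & P)   [distribute & over |]
= (R & Q) | (R & P) | (~P & Q)   [simplify]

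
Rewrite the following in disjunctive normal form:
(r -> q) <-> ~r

(r & ~q) | ~r

(r -> q) <-> ~r
≡ ((r -> q) -> ~r) & (~r -> (r -> q))
≡ (~(r -> q) | ~r) & (~r -> (r -> q))
≡ (~(~r | q) | ~r) & (~r -> (r -> q))
≡ (~(~r | q) | ~r) & (~~r | (r -> q))
≡ (~(~r | q) | ~r) & (~~r | ~r | q)
≡ ((~~r & ~q) | ~r) & (~~r | ~r | q)
≡ ((r & ~q) | ~r) & (~~r | ~r | q)
≡ ((r & ~q) | ~r) & (r | ~r | q)
≡ (r & ~q & r) | (r & ~q & ~r) | (r & ~q & q) | (~r & r) | (~r & ~r) | (~r & q)
≡ (r & ~q) | ~r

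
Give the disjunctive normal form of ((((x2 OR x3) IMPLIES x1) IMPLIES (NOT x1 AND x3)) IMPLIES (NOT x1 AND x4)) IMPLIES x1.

(x2 AND NOT x1 AND NOT x4) OR (x3 AND NOT x1 AND NOT x4) OR x1

((((x2 OR x3) IMPLIES x1) IMPLIES (NOT x1 AND x3)) IMPLIES (NOT x1 AND x4)) IMPLIES x1
≡ NOT ((((x2 OR x3) IMPLIES x1) IMPLIES (NOT x1 AND x3)) IMPLIES (NOT x1 AND x4)) OR x1   [eliminate IMPLIES]
≡ NOT (NOT (((x2 OR x3) IMPLIES x1) IMPLIES (NOT x1 AND x3)) OR (NOT x1 AND x4)) OR x1   [eliminate IMPLIES]
≡ NOT (NOT (NOT ((x2 OR x3) IMPLIES x1) OR (NOT x1 AND x3)) OR (NOT x1 AND x4)) OR x1   [eliminate IMPLIES]
≡ NOT (NOT (NOT (NOT (x2 OR x3) OR x1) OR (NOT x1 AND x3)) OR (NOT x1 AND x4)) OR x1   [eliminate IMPLIES]
≡ (NOT NOT (NOT (NOT (x2 OR x3) OR x1) OR (NOT x1 AND x3)) AND NOT (NOT x1 AND x4)) OR x1   [De Morgan]
≡ ((NOT (NOT (x2 OR x3) OR x1) OR (NOT x1 AND x3)) AND NOT (NOT x1 AND x4)) OR x1   [double negation]
≡ (((NOT NOT (x2 OR x3) AND NOT x1) OR (NOT x1 AND x3)) AND NOT (NOT x1 AND x4)) OR x1   [De Morgan]
≡ ((((x2 OR x3) AND NOT x1) OR (NOT x1 AND x3)) AND NOT (NOT x1 AND x4)) OR x1   [double negation]
≡ ((((x2 OR x3) AND NOT x1) OR (NOT x1 AND x3)) AND (NOT NOT x1 OR NOT x4)) OR x1   [De Morgan]
≡ ((((x2 OR x3) AND NOT x1) OR (NOT x1 AND x3)) AND (x1 OR NOT x4)) OR x1   [double negation]
≡ (x2 AND NOT x1 AND x1) OR (x2 AND NOT x1 AND NOT x4) OR (x3 AND NOT x1 AND x1) OR (x3 AND NOT x1 AND NOT x4) OR (NOT x1 AND x3 AND x1) OR (NOT x1 AND x3 AND NOT x4) OR x1   [distribute AND over OR]
≡ (x2 AND NOT x1 AND NOT x4) OR (x3 AND NOT x1 AND NOT x4) OR x1   [simplify]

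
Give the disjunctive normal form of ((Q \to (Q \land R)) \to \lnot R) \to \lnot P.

((Q \to (Q \land R)) \to \lnot R) \to \lnot P
= \lnot ((Q \to (Q \land R)) \to \lnot R) \lor \lnot P   — eliminate \to
= \lnot (\lnot (Q \to (Q \land R)) \lor \lnot R) \lor \lnot P   — eliminate \to
= \lnot (\lnot (\lnot Q \lor (Q \land R)) \lor \lnot R) \lor \lnot P   — eliminate \to
= (\lnot \lnot (\lnot Q \lor (Q \land R)) \land \lnot \lnot R) \lor \lnot P   — De Morgan
= ((\lnot Q \lor (Q \land R)) \land \lnot \lnot R) \lor \lnot P   — double negation
= ((\lnot Q \lor (Q \land R)) \land R) \lor \lnot P   — double negation
= (\lnot Q \land R) \lor (Q \land R \land R) \lor \lnot P   — distribute \land over \lor
= (\lnot Q \land R) \lor (Q \land R) \lor \lnot P   — simplify

(\lnot Q \land R) \lor (Q \land R) \lor \lnot P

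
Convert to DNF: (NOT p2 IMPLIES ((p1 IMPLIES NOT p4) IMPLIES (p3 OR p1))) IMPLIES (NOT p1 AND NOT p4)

(NOT p2 AND NOT p1 AND NOT p3) OR (NOT p1 AND NOT p4)

(NOT p2 IMPLIES ((p1 IMPLIES NOT p4) IMPLIES (p3 OR p1))) IMPLIES (NOT p1 AND NOT p4)
⇔ NOT (NOT p2 IMPLIES ((p1 IMPLIES NOT p4) IMPLIES (p3 OR p1))) OR (NOT p1 AND NOT p4)   [eliminate IMPLIES]
⇔ NOT (NOT NOT p2 OR ((p1 IMPLIES NOT p4) IMPLIES (p3 OR p1))) OR (NOT p1 AND NOT p4)   [eliminate IMPLIES]
⇔ NOT (NOT NOT p2 OR NOT (p1 IMPLIES NOT p4) OR p3 OR p1) OR (NOT p1 AND NOT p4)   [eliminate IMPLIES]
⇔ NOT (NOT NOT p2 OR NOT (NOT p1 OR NOT p4) OR p3 OR p1) OR (NOT p1 AND NOT p4)   [eliminate IMPLIES]
⇔ (NOT NOT NOT p2 AND NOT NOT (NOT p1 OR NOT p4) AND NOT p3 AND NOT p1) OR (NOT p1 AND NOT p4)   [De Morgan]
⇔ (NOT p2 AND NOT NOT (NOT p1 OR NOT p4) AND NOT p3 AND NOT p1) OR (NOT p1 AND NOT p4)   [double negation]
⇔ (NOT p2 AND (NOT p1 OR NOT p4) AND NOT p3 AND NOT p1) OR (NOT p1 AND NOT p4)   [double negation]
⇔ (NOT p2 AND NOT p1 AND NOT p3 AND NOT p1) OR (NOT p2 AND NOT p4 AND NOT p3 AND NOT p1) OR (NOT p1 AND NOT p4)   [distribute AND over OR]
⇔ (NOT p2 AND NOT p1 AND NOT p3) OR (NOT p1 AND NOT p4)   [simplify]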